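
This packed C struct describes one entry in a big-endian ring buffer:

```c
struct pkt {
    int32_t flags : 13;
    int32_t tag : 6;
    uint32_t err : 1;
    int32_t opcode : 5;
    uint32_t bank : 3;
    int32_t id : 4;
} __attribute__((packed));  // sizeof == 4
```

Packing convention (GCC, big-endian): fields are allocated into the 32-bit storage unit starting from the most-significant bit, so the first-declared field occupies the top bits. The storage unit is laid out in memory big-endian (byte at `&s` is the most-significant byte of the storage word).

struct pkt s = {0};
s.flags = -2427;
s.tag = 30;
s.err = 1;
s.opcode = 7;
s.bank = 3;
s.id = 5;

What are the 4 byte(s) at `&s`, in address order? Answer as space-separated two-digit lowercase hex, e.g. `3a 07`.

b4 2b d3 b5

[19+:13] flags=-2427 & 0x1fff = 0x1685; word=0xb4280000
[13+:6] tag=30 & 0x3f = 0x1e; word=0xb42bc000
[12+:1] err=1 & 0x1 = 0x1; word=0xb42bd000
[7+:5] opcode=7 & 0x1f = 0x7; word=0xb42bd380
[4+:3] bank=3 & 0x7 = 0x3; word=0xb42bd3b0
[0+:4] id=5 & 0xf = 0x5; word=0xb42bd3b5
word = 0xb42bd3b5 → big-endian bytes:
  [0]=0xb4  [1]=0x2b  [2]=0xd3  [3]=0xb5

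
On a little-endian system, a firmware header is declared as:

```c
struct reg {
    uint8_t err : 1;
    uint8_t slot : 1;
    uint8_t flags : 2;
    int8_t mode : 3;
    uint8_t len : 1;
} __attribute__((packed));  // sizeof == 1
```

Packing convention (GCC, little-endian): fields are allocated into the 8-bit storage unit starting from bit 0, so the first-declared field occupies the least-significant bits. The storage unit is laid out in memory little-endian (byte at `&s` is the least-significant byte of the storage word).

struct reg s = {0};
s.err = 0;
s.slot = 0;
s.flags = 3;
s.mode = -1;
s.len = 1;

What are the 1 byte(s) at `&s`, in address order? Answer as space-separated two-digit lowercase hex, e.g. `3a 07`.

err (1b) val=0 bits=0x0 at bit 0: 0x00
slot (1b) val=0 bits=0x0 at bit 1: 0x00
flags (2b) val=3 bits=0x3 at bit 2: 0x0c
mode (3b) val=-1 bits=0x7 at bit 4: 0x7c
len (1b) val=1 bits=0x1 at bit 7: 0xfc
word = 0xfc → little-endian bytes:
  [0]=0xfc

fc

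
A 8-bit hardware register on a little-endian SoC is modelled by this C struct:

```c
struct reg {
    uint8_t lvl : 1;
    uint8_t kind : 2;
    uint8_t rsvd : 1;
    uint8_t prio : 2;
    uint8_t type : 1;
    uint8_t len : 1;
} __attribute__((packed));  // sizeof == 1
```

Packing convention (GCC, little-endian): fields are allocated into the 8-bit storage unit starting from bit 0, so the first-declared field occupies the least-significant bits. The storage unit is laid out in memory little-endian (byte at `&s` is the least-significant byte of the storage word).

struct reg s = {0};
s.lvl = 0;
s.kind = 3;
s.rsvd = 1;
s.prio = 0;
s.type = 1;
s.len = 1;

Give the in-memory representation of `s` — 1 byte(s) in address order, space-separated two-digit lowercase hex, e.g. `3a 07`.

[0+:1] lvl=0 & 0x1 = 0x0; word=0x00
[1+:2] kind=3 & 0x3 = 0x3; word=0x06
[3+:1] rsvd=1 & 0x1 = 0x1; word=0x0e
[4+:2] prio=0 & 0x3 = 0x0; word=0x0e
[6+:1] type=1 & 0x1 = 0x1; word=0x4e
[7+:1] len=1 & 0x1 = 0x1; word=0xce
word = 0xce → little-endian bytes:
  [0]=0xce

ce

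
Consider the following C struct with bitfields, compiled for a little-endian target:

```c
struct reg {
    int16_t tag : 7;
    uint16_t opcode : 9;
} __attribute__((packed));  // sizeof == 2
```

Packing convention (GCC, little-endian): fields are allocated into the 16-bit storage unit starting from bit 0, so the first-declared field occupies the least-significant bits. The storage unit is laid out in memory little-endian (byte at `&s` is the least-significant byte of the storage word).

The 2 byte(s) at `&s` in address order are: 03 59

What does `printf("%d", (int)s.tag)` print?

[0]=0x03 [1]=0x59 (little-endian) → word 0x5903
tag [0+:7] = (word>>0) & 0x7f = 3  ←
opcode [7+:9] = (word>>7) & 0x1ff = 178
tag signed 7b, MSB=0: value = 3

3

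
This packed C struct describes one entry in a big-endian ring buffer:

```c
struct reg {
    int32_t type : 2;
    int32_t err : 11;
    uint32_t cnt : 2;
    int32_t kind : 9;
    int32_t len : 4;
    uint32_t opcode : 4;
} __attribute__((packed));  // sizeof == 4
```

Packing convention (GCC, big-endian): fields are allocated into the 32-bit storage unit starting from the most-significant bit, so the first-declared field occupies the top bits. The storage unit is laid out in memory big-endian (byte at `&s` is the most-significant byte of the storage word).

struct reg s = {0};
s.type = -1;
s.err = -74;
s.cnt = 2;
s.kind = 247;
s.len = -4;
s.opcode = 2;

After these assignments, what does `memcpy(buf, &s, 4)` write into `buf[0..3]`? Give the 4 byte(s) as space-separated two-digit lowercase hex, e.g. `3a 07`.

fd b4 f7 c2

type:2 = -1 → 0x3 << 30 → word 0xc0000000
err:11 = -74 → 0x7b6 << 19 → word 0xfdb00000
cnt:2 = 2 → 0x2 << 17 → word 0xfdb40000
kind:9 = 247 → 0xf7 << 8 → word 0xfdb4f700
len:4 = -4 → 0xc << 4 → word 0xfdb4f7c0
opcode:4 = 2 → 0x2 << 0 → word 0xfdb4f7c2
word = 0xfdb4f7c2 → big-endian bytes:
  [0]=0xfd  [1]=0xb4  [2]=0xf7  [3]=0xc2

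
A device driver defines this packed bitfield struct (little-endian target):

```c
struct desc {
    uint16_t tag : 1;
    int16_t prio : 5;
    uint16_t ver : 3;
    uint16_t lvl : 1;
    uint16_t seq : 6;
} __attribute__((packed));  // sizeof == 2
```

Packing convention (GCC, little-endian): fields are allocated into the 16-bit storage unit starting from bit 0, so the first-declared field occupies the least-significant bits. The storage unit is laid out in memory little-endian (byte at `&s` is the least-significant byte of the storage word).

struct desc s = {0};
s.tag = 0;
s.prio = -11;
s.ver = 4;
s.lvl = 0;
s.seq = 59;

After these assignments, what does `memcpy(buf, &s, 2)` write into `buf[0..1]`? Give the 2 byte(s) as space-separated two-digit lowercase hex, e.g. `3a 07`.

tag (1b) val=0 bits=0x0 at bit 0: 0x0000
prio (5b) val=-11 bits=0x15 at bit 1: 0x002a
ver (3b) val=4 bits=0x4 at bit 6: 0x012a
lvl (1b) val=0 bits=0x0 at bit 9: 0x012a
seq (6b) val=59 bits=0x3b at bit 10: 0xed2a
word = 0xed2a → little-endian bytes:
  [0]=0x2a  [1]=0xed

2a ed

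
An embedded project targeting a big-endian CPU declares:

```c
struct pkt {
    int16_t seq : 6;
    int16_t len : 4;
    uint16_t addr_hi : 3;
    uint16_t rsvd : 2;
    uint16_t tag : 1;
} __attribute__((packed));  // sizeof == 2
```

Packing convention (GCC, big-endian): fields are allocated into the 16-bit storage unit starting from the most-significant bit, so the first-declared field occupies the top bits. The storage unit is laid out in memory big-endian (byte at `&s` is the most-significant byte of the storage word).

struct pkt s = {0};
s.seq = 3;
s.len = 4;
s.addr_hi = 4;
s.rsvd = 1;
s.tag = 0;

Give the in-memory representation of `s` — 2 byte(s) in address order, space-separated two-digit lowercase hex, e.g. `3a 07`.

seq:6 = 3 → 0x3 << 10 → word 0x0c00
len:4 = 4 → 0x4 << 6 → word 0x0d00
addr_hi:3 = 4 → 0x4 << 3 → word 0x0d20
rsvd:2 = 1 → 0x1 << 1 → word 0x0d22
tag:1 = 0 → 0x0 << 0 → word 0x0d22
word = 0x0d22 → big-endian bytes:
  [0]=0x0d  [1]=0x22

0d 22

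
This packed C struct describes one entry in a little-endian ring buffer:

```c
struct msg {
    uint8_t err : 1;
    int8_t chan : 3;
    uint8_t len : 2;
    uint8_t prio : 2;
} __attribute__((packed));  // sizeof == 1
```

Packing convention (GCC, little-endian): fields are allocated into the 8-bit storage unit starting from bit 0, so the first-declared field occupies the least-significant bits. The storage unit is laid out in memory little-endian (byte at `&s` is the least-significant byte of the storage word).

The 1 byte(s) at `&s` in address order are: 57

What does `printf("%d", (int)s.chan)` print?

3

[0]=0x57 (little-endian) → word 0x57
err:1 @ bit 0 → (0x57>>0)&0x1 = 0x1
chan:3 @ bit 1 → (0x57>>1)&0x7 = 0x3  ←
len:2 @ bit 4 → (0x57>>4)&0x3 = 0x1
prio:2 @ bit 6 → (0x57>>6)&0x3 = 0x1
chan signed 3b, MSB=0: value = 3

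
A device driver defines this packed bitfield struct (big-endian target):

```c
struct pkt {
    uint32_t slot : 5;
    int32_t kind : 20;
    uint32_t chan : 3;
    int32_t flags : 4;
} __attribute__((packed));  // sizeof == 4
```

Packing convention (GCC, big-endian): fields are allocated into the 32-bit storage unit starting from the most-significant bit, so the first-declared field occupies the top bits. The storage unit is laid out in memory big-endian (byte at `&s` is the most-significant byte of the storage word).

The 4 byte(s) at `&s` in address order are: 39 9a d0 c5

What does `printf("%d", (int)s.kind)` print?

[0]=0x39 [1]=0x9a [2]=0xd0 [3]=0xc5 (big-endian) → word 0x399ad0c5
slot:5 @ bit 27 → (0x399ad0c5>>27)&0x1f = 0x7
kind:20 @ bit 7 → (0x399ad0c5>>7)&0xfffff = 0x335a1  ←
chan:3 @ bit 4 → (0x399ad0c5>>4)&0x7 = 0x4
flags:4 @ bit 0 → (0x399ad0c5>>0)&0xf = 0x5
kind signed 20b, MSB=0: value = 210337

210337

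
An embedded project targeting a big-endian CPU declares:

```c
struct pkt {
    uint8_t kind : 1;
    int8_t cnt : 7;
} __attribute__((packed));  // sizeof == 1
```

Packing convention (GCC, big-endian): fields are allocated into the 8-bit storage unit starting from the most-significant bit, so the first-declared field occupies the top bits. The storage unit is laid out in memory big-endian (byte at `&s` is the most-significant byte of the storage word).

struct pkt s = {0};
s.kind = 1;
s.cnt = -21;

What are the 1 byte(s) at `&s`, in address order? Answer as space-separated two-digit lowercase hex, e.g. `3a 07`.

kind:1 = 1 → 0x1 << 7 → word 0x80
cnt:7 = -21 → 0x6b << 0 → word 0xeb
word = 0xeb → big-endian bytes:
  [0]=0xeb

eb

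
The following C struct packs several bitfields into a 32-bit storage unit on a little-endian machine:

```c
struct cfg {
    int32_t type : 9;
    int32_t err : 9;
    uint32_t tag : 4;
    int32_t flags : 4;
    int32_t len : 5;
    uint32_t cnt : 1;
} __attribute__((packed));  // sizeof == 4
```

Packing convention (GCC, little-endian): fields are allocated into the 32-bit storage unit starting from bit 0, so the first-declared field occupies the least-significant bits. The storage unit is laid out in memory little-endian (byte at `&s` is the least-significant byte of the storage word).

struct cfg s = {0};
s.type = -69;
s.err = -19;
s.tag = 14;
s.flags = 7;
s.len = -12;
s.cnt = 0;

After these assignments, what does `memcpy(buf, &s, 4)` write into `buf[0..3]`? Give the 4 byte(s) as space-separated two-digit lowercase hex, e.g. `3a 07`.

bb db fb 51

type (9b) val=-69 bits=0x1bb at bit 0: 0x000001bb
err (9b) val=-19 bits=0x1ed at bit 9: 0x0003dbbb
tag (4b) val=14 bits=0xe at bit 18: 0x003bdbbb
flags (4b) val=7 bits=0x7 at bit 22: 0x01fbdbbb
len (5b) val=-12 bits=0x14 at bit 26: 0x51fbdbbb
cnt (1b) val=0 bits=0x0 at bit 31: 0x51fbdbbb
word = 0x51fbdbbb → little-endian bytes:
  [0]=0xbb  [1]=0xdb  [2]=0xfb  [3]=0x51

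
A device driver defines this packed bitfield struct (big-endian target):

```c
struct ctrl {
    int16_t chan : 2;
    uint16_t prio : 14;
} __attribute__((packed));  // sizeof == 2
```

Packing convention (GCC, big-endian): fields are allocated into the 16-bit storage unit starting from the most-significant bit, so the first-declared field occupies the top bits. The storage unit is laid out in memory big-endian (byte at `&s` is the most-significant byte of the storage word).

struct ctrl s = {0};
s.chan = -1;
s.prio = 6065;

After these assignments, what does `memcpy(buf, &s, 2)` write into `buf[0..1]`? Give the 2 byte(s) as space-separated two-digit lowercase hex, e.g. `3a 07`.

d7 b1

chan:2 = -1 → 0x3 << 14 → word 0xc000
prio:14 = 6065 → 0x17b1 << 0 → word 0xd7b1
word = 0xd7b1 → big-endian bytes:
  [0]=0xd7  [1]=0xb1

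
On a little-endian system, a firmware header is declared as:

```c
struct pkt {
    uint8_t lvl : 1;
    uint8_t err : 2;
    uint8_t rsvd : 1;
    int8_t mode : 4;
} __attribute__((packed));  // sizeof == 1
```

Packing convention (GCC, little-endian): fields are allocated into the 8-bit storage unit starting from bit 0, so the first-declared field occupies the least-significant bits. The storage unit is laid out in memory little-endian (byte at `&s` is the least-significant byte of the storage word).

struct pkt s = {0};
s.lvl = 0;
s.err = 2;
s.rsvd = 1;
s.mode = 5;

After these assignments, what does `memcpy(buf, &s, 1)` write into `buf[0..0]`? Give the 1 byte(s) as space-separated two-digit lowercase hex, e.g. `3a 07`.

lvl:1 = 0 → 0x0 << 0 → word 0x00
err:2 = 2 → 0x2 << 1 → word 0x04
rsvd:1 = 1 → 0x1 << 3 → word 0x0c
mode:4 = 5 → 0x5 << 4 → word 0x5c
word = 0x5c → little-endian bytes:
  [0]=0x5c

5c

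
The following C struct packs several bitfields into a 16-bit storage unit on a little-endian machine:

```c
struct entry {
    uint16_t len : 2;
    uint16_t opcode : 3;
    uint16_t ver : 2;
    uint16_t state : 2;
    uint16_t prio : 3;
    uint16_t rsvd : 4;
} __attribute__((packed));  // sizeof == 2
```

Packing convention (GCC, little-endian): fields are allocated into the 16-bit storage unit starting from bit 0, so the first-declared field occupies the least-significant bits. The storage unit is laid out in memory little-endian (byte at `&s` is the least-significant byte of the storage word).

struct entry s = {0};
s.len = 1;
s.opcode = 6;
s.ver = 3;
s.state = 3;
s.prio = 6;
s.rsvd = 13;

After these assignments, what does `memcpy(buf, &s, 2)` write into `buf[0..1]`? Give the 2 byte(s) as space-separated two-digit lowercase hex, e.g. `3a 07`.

len (2b) val=1 bits=0x1 at bit 0: 0x0001
opcode (3b) val=6 bits=0x6 at bit 2: 0x0019
ver (2b) val=3 bits=0x3 at bit 5: 0x0079
state (2b) val=3 bits=0x3 at bit 7: 0x01f9
prio (3b) val=6 bits=0x6 at bit 9: 0x0df9
rsvd (4b) val=13 bits=0xd at bit 12: 0xddf9
word = 0xddf9 → little-endian bytes:
  [0]=0xf9  [1]=0xdd

f9 dd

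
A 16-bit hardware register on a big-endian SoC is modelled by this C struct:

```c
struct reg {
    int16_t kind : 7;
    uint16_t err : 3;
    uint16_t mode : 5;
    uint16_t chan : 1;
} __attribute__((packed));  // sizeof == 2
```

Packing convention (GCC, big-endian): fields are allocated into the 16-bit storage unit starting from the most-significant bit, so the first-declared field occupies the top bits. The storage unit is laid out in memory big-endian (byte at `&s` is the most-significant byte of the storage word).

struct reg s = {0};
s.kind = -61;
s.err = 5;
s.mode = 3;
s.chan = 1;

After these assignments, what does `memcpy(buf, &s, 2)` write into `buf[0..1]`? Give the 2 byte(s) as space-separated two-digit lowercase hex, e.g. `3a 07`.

kind:7 = -61 → 0x43 << 9 → word 0x8600
err:3 = 5 → 0x5 << 6 → word 0x8740
mode:5 = 3 → 0x3 << 1 → word 0x8746
chan:1 = 1 → 0x1 << 0 → word 0x8747
word = 0x8747 → big-endian bytes:
  [0]=0x87  [1]=0x47

87 47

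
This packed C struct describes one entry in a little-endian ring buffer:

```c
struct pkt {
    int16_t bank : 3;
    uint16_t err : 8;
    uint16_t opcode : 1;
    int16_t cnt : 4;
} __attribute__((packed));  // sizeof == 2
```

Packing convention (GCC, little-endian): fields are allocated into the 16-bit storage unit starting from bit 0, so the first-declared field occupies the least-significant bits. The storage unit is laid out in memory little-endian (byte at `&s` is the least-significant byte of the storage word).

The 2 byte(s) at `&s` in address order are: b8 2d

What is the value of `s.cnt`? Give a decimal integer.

[0]=0xb8 [1]=0x2d (little-endian) → word 0x2db8
bank [0+:3] = (word>>0) & 0x7 = 0
err [3+:8] = (word>>3) & 0xff = 183
opcode [11+:1] = (word>>11) & 0x1 = 1
cnt [12+:4] = (word>>12) & 0xf = 2  ←
cnt signed 4b, MSB=0: value = 2

2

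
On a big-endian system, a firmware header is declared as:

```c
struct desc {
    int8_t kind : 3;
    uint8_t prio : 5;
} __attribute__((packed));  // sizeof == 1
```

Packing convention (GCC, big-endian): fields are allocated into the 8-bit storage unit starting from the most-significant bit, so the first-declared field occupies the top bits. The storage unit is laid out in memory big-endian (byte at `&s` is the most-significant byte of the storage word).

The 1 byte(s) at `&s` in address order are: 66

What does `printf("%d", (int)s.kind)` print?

[0]=0x66 (big-endian) → word 0x66
kind [5+:3] = (word>>5) & 0x7 = 3  ←
prio [0+:5] = (word>>0) & 0x1f = 6
kind signed 3b, MSB=0: value = 3

3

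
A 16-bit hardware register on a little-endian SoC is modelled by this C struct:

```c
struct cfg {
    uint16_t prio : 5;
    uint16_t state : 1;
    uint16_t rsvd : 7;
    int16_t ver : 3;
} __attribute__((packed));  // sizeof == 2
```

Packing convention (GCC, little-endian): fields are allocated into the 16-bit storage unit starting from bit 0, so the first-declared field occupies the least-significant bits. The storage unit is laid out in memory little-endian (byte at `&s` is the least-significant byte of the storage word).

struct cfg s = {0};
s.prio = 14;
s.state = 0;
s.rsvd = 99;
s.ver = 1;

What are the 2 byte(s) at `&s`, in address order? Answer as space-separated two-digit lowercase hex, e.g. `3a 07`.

prio:5 = 14 → 0xe << 0 → word 0x000e
state:1 = 0 → 0x0 << 5 → word 0x000e
rsvd:7 = 99 → 0x63 << 6 → word 0x18ce
ver:3 = 1 → 0x1 << 13 → word 0x38ce
word = 0x38ce → little-endian bytes:
  [0]=0xce  [1]=0x38

ce 38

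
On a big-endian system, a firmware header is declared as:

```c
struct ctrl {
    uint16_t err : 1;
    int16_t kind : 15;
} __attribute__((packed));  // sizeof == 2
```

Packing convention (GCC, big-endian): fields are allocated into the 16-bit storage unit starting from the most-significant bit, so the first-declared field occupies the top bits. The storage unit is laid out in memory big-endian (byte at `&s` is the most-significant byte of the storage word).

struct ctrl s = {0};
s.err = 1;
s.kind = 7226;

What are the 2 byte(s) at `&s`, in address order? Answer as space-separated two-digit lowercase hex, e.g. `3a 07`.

9c 3a

[15+:1] err=1 & 0x1 = 0x1; word=0x8000
[0+:15] kind=7226 & 0x7fff = 0x1c3a; word=0x9c3a
word = 0x9c3a → big-endian bytes:
  [0]=0x9c  [1]=0x3a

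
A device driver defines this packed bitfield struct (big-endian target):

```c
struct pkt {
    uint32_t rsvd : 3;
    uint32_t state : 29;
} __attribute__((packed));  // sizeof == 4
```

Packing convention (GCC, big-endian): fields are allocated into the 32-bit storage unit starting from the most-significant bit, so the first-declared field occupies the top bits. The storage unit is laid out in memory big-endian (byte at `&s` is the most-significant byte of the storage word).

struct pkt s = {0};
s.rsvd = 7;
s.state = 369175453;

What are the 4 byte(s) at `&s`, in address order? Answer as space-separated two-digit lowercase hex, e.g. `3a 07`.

[29+:3] rsvd=7 & 0x7 = 0x7; word=0xe0000000
[0+:29] state=369175453 & 0x1fffffff = 0x16012b9d; word=0xf6012b9d
word = 0xf6012b9d → big-endian bytes:
  [0]=0xf6  [1]=0x01  [2]=0x2b  [3]=0x9d

f6 01 2b 9d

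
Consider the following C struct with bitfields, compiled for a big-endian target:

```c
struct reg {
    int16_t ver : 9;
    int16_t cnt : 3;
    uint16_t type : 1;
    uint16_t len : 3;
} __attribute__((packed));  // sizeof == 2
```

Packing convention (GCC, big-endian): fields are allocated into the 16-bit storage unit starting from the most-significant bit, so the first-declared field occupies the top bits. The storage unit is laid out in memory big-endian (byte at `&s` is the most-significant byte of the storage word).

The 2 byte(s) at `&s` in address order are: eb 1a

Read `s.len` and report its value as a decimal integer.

[0]=0xeb [1]=0x1a (big-endian) → word 0xeb1a
ver [7+:9] = (word>>7) & 0x1ff = 470
cnt [4+:3] = (word>>4) & 0x7 = 1
type [3+:1] = (word>>3) & 0x1 = 1
len [0+:3] = (word>>0) & 0x7 = 2  ←

2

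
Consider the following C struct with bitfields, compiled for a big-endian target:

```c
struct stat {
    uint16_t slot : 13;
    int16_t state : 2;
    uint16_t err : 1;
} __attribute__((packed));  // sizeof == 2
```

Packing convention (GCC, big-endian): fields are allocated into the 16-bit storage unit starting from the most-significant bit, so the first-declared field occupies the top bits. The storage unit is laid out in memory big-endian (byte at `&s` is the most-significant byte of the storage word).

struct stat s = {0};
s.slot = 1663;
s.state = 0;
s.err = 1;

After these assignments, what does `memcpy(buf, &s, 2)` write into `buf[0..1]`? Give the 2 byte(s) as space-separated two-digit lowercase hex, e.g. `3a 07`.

slot:13 = 1663 → 0x67f << 3 → word 0x33f8
state:2 = 0 → 0x0 << 1 → word 0x33f8
err:1 = 1 → 0x1 << 0 → word 0x33f9
word = 0x33f9 → big-endian bytes:
  [0]=0x33  [1]=0xf9

33 f9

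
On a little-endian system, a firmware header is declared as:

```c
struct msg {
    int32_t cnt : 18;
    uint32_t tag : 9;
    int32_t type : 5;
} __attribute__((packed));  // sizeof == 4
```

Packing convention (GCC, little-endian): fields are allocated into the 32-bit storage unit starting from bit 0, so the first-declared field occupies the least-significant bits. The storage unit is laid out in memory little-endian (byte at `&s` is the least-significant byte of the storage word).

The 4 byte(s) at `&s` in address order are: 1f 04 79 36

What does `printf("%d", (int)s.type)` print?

6

[0]=0x1f [1]=0x04 [2]=0x79 [3]=0x36 (little-endian) → word 0x3679041f
cnt [0+:18] = (word>>0) & 0x3ffff = 66591
tag [18+:9] = (word>>18) & 0x1ff = 414
type [27+:5] = (word>>27) & 0x1f = 6  ←
type signed 5b, MSB=0: value = 6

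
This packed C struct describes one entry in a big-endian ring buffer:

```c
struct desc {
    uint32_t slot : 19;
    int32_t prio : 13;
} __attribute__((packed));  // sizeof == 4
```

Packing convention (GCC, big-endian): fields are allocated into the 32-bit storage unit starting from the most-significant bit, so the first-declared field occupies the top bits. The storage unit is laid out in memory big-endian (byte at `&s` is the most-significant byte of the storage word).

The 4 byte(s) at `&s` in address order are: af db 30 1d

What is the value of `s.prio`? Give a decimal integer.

[0]=0xaf [1]=0xdb [2]=0x30 [3]=0x1d (big-endian) → word 0xafdb301d
slot:19 @ bit 13 → (0xafdb301d>>13)&0x7ffff = 0x57ed9
prio:13 @ bit 0 → (0xafdb301d>>0)&0x1fff = 0x101d  ←
prio signed 13b, MSB=1: 4125 - 8192 = -4067

-4067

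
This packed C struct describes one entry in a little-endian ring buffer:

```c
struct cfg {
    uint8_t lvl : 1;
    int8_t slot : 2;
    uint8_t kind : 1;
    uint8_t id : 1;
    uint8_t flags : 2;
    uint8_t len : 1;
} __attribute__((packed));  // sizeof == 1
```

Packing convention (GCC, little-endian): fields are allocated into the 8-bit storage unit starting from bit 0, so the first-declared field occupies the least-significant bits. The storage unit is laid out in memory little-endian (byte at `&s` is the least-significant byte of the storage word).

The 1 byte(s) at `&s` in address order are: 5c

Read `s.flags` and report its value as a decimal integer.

2

[0]=0x5c (little-endian) → word 0x5c
lvl:1 @ bit 0 → (0x5c>>0)&0x1 = 0x0
slot:2 @ bit 1 → (0x5c>>1)&0x3 = 0x2
kind:1 @ bit 3 → (0x5c>>3)&0x1 = 0x1
id:1 @ bit 4 → (0x5c>>4)&0x1 = 0x1
flags:2 @ bit 5 → (0x5c>>5)&0x3 = 0x2  ←
len:1 @ bit 7 → (0x5c>>7)&0x1 = 0x0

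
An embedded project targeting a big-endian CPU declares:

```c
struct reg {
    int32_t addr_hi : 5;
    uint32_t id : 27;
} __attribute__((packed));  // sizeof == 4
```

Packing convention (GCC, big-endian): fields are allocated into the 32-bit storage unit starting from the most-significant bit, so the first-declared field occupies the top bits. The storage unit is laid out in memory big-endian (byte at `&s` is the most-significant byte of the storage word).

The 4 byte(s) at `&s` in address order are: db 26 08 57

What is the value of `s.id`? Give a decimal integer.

[0]=0xdb [1]=0x26 [2]=0x08 [3]=0x57 (big-endian) → word 0xdb260857
addr_hi:5 @ bit 27 → (0xdb260857>>27)&0x1f = 0x1b
id:27 @ bit 0 → (0xdb260857>>0)&0x7ffffff = 0x3260857  ←

52824151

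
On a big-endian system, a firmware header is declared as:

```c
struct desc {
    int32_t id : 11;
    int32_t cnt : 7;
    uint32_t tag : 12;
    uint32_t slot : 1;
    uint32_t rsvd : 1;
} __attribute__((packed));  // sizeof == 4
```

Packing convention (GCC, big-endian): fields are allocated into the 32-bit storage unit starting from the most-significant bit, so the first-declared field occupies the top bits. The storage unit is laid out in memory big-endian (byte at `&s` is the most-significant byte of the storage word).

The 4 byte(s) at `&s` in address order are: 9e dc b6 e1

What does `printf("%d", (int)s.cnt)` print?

-14

[0]=0x9e [1]=0xdc [2]=0xb6 [3]=0xe1 (big-endian) → word 0x9edcb6e1
id [21+:11] = (word>>21) & 0x7ff = 1270
cnt [14+:7] = (word>>14) & 0x7f = 114  ←
tag [2+:12] = (word>>2) & 0xfff = 3512
slot [1+:1] = (word>>1) & 0x1 = 0
rsvd [0+:1] = (word>>0) & 0x1 = 1
cnt signed 7b, MSB=1: 114 - 128 = -14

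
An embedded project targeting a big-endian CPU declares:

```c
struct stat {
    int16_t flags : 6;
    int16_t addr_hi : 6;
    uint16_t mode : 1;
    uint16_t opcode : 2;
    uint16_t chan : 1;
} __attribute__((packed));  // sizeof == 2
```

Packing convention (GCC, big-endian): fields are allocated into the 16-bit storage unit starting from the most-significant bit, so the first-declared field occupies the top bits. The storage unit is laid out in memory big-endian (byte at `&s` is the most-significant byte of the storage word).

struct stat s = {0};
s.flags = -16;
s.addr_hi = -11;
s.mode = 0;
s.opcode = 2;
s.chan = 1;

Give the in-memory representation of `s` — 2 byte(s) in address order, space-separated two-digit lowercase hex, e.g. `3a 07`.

c3 55

flags (6b) val=-16 bits=0x30 at bit 10: 0xc000
addr_hi (6b) val=-11 bits=0x35 at bit 4: 0xc350
mode (1b) val=0 bits=0x0 at bit 3: 0xc350
opcode (2b) val=2 bits=0x2 at bit 1: 0xc354
chan (1b) val=1 bits=0x1 at bit 0: 0xc355
word = 0xc355 → big-endian bytes:
  [0]=0xc3  [1]=0x55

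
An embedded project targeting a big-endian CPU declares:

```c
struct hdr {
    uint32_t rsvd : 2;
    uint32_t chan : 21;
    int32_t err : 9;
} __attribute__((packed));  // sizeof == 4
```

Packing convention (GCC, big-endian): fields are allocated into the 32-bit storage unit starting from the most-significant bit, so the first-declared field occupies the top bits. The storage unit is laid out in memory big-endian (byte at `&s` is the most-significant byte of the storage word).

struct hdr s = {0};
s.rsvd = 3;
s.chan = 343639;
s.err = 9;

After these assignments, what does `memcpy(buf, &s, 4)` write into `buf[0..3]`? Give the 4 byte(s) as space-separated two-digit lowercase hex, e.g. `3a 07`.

rsvd (2b) val=3 bits=0x3 at bit 30: 0xc0000000
chan (21b) val=343639 bits=0x53e57 at bit 9: 0xca7cae00
err (9b) val=9 bits=0x9 at bit 0: 0xca7cae09
word = 0xca7cae09 → big-endian bytes:
  [0]=0xca  [1]=0x7c  [2]=0xae  [3]=0x09

ca 7c ae 09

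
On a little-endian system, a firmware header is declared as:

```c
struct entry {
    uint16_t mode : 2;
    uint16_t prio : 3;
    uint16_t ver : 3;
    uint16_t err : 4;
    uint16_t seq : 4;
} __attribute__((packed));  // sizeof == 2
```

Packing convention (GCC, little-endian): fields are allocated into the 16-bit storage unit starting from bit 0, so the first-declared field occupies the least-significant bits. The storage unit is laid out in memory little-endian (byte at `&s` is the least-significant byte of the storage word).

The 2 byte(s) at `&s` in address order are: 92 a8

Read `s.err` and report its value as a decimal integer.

[0]=0x92 [1]=0xa8 (little-endian) → word 0xa892
mode [0+:2] = (word>>0) & 0x3 = 2
prio [2+:3] = (word>>2) & 0x7 = 4
ver [5+:3] = (word>>5) & 0x7 = 4
err [8+:4] = (word>>8) & 0xf = 8  ←
seq [12+:4] = (word>>12) & 0xf = 10

8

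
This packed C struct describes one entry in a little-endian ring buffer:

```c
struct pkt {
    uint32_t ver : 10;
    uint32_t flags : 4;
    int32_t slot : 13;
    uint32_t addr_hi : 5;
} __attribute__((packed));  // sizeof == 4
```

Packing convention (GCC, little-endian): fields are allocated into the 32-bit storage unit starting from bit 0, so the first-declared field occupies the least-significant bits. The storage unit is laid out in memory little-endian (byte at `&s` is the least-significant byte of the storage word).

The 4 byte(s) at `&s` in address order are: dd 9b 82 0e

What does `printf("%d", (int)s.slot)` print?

[0]=0xdd [1]=0x9b [2]=0x82 [3]=0x0e (little-endian) → word 0x0e829bdd
ver [0+:10] = (word>>0) & 0x3ff = 989
flags [10+:4] = (word>>10) & 0xf = 6
slot [14+:13] = (word>>14) & 0x1fff = 6666  ←
addr_hi [27+:5] = (word>>27) & 0x1f = 1
slot signed 13b, MSB=1: 6666 - 8192 = -1526

-1526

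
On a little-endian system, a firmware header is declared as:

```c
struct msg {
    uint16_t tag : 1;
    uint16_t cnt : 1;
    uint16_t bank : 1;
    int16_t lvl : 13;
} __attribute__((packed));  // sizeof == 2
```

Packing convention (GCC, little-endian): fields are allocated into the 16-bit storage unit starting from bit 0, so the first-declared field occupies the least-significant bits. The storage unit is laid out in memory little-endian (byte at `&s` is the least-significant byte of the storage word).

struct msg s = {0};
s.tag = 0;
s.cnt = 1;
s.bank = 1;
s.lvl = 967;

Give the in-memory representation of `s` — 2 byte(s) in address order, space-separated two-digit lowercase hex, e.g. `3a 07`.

tag (1b) val=0 bits=0x0 at bit 0: 0x0000
cnt (1b) val=1 bits=0x1 at bit 1: 0x0002
bank (1b) val=1 bits=0x1 at bit 2: 0x0006
lvl (13b) val=967 bits=0x3c7 at bit 3: 0x1e3e
word = 0x1e3e → little-endian bytes:
  [0]=0x3e  [1]=0x1e

3e 1e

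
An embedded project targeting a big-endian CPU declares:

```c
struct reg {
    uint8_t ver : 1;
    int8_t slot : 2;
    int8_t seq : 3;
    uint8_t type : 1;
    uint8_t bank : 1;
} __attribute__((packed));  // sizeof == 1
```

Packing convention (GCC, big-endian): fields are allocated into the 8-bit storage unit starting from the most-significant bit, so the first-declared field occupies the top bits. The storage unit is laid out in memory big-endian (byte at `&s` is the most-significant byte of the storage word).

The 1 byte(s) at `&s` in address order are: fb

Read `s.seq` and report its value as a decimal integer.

-2

[0]=0xfb (big-endian) → word 0xfb
ver:1 @ bit 7 → (0xfb>>7)&0x1 = 0x1
slot:2 @ bit 5 → (0xfb>>5)&0x3 = 0x3
seq:3 @ bit 2 → (0xfb>>2)&0x7 = 0x6  ←
type:1 @ bit 1 → (0xfb>>1)&0x1 = 0x1
bank:1 @ bit 0 → (0xfb>>0)&0x1 = 0x1
seq signed 3b, MSB=1: 6 - 8 = -2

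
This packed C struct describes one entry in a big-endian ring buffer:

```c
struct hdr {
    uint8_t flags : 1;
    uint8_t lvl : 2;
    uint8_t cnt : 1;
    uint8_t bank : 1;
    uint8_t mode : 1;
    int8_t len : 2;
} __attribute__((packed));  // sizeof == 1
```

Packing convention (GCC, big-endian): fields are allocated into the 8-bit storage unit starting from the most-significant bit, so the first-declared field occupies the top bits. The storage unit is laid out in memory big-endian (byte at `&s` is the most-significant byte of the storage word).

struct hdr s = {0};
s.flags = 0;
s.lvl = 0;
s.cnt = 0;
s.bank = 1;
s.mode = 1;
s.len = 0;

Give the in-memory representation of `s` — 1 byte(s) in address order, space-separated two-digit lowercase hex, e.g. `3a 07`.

0c

flags:1 = 0 → 0x0 << 7 → word 0x00
lvl:2 = 0 → 0x0 << 5 → word 0x00
cnt:1 = 0 → 0x0 << 4 → word 0x00
bank:1 = 1 → 0x1 << 3 → word 0x08
mode:1 = 1 → 0x1 << 2 → word 0x0c
len:2 = 0 → 0x0 << 0 → word 0x0c
word = 0x0c → big-endian bytes:
  [0]=0x0c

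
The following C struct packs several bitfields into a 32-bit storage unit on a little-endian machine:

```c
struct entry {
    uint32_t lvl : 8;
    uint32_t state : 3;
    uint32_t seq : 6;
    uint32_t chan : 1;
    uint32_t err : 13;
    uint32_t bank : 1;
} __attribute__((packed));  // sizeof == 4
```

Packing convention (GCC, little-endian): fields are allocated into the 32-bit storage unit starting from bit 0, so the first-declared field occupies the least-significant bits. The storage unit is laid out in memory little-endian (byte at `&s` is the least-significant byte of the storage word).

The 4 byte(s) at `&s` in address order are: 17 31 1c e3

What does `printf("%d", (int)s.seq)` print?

[0]=0x17 [1]=0x31 [2]=0x1c [3]=0xe3 (little-endian) → word 0xe31c3117
lvl [0+:8] = (word>>0) & 0xff = 23
state [8+:3] = (word>>8) & 0x7 = 1
seq [11+:6] = (word>>11) & 0x3f = 6  ←
chan [17+:1] = (word>>17) & 0x1 = 0
err [18+:13] = (word>>18) & 0x1fff = 6343
bank [31+:1] = (word>>31) & 0x1 = 1

6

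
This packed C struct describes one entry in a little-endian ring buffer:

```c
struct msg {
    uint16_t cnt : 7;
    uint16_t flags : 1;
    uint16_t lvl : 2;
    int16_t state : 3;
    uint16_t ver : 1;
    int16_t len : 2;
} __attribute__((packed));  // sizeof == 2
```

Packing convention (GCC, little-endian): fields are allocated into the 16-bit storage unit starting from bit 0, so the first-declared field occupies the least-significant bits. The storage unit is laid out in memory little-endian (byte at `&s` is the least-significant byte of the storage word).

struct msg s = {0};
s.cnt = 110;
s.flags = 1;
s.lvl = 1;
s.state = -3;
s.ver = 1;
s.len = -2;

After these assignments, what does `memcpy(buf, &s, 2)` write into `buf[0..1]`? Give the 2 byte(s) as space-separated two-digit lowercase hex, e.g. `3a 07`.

[0+:7] cnt=110 & 0x7f = 0x6e; word=0x006e
[7+:1] flags=1 & 0x1 = 0x1; word=0x00ee
[8+:2] lvl=1 & 0x3 = 0x1; word=0x01ee
[10+:3] state=-3 & 0x7 = 0x5; word=0x15ee
[13+:1] ver=1 & 0x1 = 0x1; word=0x35ee
[14+:2] len=-2 & 0x3 = 0x2; word=0xb5ee
word = 0xb5ee → little-endian bytes:
  [0]=0xee  [1]=0xb5

ee b5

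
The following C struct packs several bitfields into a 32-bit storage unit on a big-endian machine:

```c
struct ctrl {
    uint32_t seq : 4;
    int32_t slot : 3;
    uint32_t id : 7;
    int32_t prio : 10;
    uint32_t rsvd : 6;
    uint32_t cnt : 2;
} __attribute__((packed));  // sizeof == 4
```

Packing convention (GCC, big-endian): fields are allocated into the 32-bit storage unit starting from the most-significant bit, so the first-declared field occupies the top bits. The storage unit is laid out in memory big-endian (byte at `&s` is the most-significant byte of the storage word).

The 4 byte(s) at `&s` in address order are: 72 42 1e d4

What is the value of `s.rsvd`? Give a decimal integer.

[0]=0x72 [1]=0x42 [2]=0x1e [3]=0xd4 (big-endian) → word 0x72421ed4
seq:4 @ bit 28 → (0x72421ed4>>28)&0xf = 0x7
slot:3 @ bit 25 → (0x72421ed4>>25)&0x7 = 0x1
id:7 @ bit 18 → (0x72421ed4>>18)&0x7f = 0x10
prio:10 @ bit 8 → (0x72421ed4>>8)&0x3ff = 0x21e
rsvd:6 @ bit 2 → (0x72421ed4>>2)&0x3f = 0x35  ←
cnt:2 @ bit 0 → (0x72421ed4>>0)&0x3 = 0x0

53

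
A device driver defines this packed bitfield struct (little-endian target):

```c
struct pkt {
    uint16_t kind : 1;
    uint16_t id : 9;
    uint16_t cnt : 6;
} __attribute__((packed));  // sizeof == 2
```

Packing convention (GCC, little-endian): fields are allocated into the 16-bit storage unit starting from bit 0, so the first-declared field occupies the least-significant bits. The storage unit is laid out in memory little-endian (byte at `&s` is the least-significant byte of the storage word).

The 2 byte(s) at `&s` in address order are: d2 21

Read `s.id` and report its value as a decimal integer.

[0]=0xd2 [1]=0x21 (little-endian) → word 0x21d2
kind:1 @ bit 0 → (0x21d2>>0)&0x1 = 0x0
id:9 @ bit 1 → (0x21d2>>1)&0x1ff = 0xe9  ←
cnt:6 @ bit 10 → (0x21d2>>10)&0x3f = 0x8

233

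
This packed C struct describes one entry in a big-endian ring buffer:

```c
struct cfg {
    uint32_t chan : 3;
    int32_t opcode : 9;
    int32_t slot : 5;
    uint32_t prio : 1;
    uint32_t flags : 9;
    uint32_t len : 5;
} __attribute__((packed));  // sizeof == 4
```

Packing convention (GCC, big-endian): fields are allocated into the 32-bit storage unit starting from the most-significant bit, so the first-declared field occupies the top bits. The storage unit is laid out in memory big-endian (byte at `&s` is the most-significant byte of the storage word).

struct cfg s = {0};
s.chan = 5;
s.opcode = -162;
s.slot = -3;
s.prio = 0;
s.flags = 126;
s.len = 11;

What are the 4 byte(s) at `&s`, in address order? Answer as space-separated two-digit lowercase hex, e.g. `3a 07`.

chan:3 = 5 → 0x5 << 29 → word 0xa0000000
opcode:9 = -162 → 0x15e << 20 → word 0xb5e00000
slot:5 = -3 → 0x1d << 15 → word 0xb5ee8000
prio:1 = 0 → 0x0 << 14 → word 0xb5ee8000
flags:9 = 126 → 0x7e << 5 → word 0xb5ee8fc0
len:5 = 11 → 0xb << 0 → word 0xb5ee8fcb
word = 0xb5ee8fcb → big-endian bytes:
  [0]=0xb5  [1]=0xee  [2]=0x8f  [3]=0xcb

b5 ee 8f cb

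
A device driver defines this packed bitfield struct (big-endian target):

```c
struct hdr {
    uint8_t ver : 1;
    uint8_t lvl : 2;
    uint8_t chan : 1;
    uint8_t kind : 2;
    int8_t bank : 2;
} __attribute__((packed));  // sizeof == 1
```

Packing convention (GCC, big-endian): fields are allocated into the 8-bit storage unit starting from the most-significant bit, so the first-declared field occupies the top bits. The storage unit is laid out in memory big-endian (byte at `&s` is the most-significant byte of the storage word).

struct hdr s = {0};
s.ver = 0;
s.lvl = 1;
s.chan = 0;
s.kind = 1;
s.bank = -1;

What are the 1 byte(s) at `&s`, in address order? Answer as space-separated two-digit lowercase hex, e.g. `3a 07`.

ver:1 = 0 → 0x0 << 7 → word 0x00
lvl:2 = 1 → 0x1 << 5 → word 0x20
chan:1 = 0 → 0x0 << 4 → word 0x20
kind:2 = 1 → 0x1 << 2 → word 0x24
bank:2 = -1 → 0x3 << 0 → word 0x27
word = 0x27 → big-endian bytes:
  [0]=0x27

27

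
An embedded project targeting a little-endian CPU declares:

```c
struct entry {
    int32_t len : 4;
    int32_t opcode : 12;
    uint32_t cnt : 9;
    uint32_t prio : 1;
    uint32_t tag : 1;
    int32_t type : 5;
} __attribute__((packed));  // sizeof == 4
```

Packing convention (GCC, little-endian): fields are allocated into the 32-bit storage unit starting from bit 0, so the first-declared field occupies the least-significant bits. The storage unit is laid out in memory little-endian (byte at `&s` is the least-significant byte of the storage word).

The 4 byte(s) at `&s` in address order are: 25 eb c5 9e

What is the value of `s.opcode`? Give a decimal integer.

[0]=0x25 [1]=0xeb [2]=0xc5 [3]=0x9e (little-endian) → word 0x9ec5eb25
len [0+:4] = (word>>0) & 0xf = 5
opcode [4+:12] = (word>>4) & 0xfff = 3762  ←
cnt [16+:9] = (word>>16) & 0x1ff = 197
prio [25+:1] = (word>>25) & 0x1 = 1
tag [26+:1] = (word>>26) & 0x1 = 1
type [27+:5] = (word>>27) & 0x1f = 19
opcode signed 12b, MSB=1: 3762 - 4096 = -334

-334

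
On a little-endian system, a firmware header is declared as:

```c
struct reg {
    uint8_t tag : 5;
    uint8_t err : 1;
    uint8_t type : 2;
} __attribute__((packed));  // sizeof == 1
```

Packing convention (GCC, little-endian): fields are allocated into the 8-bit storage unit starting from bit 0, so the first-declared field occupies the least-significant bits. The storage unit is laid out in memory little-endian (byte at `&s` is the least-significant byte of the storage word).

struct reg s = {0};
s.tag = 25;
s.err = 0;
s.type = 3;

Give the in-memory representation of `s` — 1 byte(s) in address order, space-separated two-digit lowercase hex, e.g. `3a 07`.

d9

tag (5b) val=25 bits=0x19 at bit 0: 0x19
err (1b) val=0 bits=0x0 at bit 5: 0x19
type (2b) val=3 bits=0x3 at bit 6: 0xd9
word = 0xd9 → little-endian bytes:
  [0]=0xd9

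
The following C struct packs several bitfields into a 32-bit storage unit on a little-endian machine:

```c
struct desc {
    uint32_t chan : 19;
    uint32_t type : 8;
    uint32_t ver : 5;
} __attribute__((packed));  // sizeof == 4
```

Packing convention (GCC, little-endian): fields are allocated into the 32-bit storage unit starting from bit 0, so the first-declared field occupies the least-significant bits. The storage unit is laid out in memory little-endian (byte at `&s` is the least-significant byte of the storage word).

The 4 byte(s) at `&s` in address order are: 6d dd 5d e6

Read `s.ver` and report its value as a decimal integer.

28

[0]=0x6d [1]=0xdd [2]=0x5d [3]=0xe6 (little-endian) → word 0xe65ddd6d
chan [0+:19] = (word>>0) & 0x7ffff = 384365
type [19+:8] = (word>>19) & 0xff = 203
ver [27+:5] = (word>>27) & 0x1f = 28  ←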